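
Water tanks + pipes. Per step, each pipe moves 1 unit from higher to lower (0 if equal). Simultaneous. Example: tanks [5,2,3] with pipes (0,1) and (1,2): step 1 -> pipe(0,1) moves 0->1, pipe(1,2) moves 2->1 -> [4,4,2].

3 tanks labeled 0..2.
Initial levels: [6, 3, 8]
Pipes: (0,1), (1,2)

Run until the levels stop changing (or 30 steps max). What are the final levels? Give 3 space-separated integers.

Answer: 5 7 5

Derivation:
Step 1: flows [0->1,2->1] -> levels [5 5 7]
Step 2: flows [0=1,2->1] -> levels [5 6 6]
Step 3: flows [1->0,1=2] -> levels [6 5 6]
Step 4: flows [0->1,2->1] -> levels [5 7 5]
Step 5: flows [1->0,1->2] -> levels [6 5 6]
  -> period-2 cycle: step 5 state = step 3 state; never stabilizes
  -> state at step 30: (30-3) mod 2 = 1, same as step 4 -> [5 7 5]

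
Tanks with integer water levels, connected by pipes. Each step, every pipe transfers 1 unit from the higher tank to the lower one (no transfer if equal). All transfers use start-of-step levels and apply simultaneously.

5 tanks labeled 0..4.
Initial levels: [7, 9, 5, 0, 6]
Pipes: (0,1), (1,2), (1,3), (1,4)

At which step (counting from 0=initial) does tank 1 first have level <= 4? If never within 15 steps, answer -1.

Answer: 3

Derivation:
Step 1: flows [1->0,1->2,1->3,1->4] -> levels [8 5 6 1 7]
Step 2: flows [0->1,2->1,1->3,4->1] -> levels [7 7 5 2 6]
Step 3: flows [0=1,1->2,1->3,1->4] -> levels [7 4 6 3 7]
Tank 1 first reaches <=4 at step 3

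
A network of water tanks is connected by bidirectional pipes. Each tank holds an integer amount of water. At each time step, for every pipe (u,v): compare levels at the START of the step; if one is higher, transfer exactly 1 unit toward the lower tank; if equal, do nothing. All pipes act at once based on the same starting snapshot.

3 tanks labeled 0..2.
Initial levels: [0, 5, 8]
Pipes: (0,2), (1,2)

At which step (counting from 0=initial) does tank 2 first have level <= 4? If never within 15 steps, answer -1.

Step 1: flows [2->0,2->1] -> levels [1 6 6]
Step 2: flows [2->0,1=2] -> levels [2 6 5]
Step 3: flows [2->0,1->2] -> levels [3 5 5]
Step 4: flows [2->0,1=2] -> levels [4 5 4]
Tank 2 first reaches <=4 at step 4

Answer: 4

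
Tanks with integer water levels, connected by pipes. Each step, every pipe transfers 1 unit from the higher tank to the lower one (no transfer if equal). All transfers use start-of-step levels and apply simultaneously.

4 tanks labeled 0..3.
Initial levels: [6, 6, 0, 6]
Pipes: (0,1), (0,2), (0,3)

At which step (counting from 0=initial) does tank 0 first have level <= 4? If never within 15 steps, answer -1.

Step 1: flows [0=1,0->2,0=3] -> levels [5 6 1 6]
Step 2: flows [1->0,0->2,3->0] -> levels [6 5 2 5]
Step 3: flows [0->1,0->2,0->3] -> levels [3 6 3 6]
Tank 0 first reaches <=4 at step 3

Answer: 3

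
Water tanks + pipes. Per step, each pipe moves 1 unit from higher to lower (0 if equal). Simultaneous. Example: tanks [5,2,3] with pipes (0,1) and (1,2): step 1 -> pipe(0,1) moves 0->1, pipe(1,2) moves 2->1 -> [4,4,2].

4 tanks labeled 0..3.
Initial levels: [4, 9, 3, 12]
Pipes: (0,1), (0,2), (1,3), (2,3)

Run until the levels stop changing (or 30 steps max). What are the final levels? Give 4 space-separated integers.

Step 1: flows [1->0,0->2,3->1,3->2] -> levels [4 9 5 10]
Step 2: flows [1->0,2->0,3->1,3->2] -> levels [6 9 5 8]
Step 3: flows [1->0,0->2,1->3,3->2] -> levels [6 7 7 8]
Step 4: flows [1->0,2->0,3->1,3->2] -> levels [8 7 7 6]
Step 5: flows [0->1,0->2,1->3,2->3] -> levels [6 7 7 8]
  -> period-2 cycle: step 5 state = step 3 state; never stabilizes
  -> state at step 30: (30-3) mod 2 = 1, same as step 4 -> [8 7 7 6]

Answer: 8 7 7 6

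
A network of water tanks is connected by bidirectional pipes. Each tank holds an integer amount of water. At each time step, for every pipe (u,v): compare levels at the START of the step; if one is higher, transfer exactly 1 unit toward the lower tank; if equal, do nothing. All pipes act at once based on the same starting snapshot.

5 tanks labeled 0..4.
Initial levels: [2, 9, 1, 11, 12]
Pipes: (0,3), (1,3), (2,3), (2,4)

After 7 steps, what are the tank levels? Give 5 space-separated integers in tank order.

Step 1: flows [3->0,3->1,3->2,4->2] -> levels [3 10 3 8 11]
Step 2: flows [3->0,1->3,3->2,4->2] -> levels [4 9 5 7 10]
Step 3: flows [3->0,1->3,3->2,4->2] -> levels [5 8 7 6 9]
Step 4: flows [3->0,1->3,2->3,4->2] -> levels [6 7 7 7 8]
Step 5: flows [3->0,1=3,2=3,4->2] -> levels [7 7 8 6 7]
Step 6: flows [0->3,1->3,2->3,2->4] -> levels [6 6 6 9 8]
Step 7: flows [3->0,3->1,3->2,4->2] -> levels [7 7 8 6 7]

Answer: 7 7 8 6 7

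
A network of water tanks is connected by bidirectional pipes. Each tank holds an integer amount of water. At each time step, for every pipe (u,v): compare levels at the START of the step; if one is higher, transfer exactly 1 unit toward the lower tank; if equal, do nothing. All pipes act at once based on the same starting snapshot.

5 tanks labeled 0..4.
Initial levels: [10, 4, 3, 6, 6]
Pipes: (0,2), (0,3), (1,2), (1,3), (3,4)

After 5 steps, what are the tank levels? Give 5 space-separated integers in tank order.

Step 1: flows [0->2,0->3,1->2,3->1,3=4] -> levels [8 4 5 6 6]
Step 2: flows [0->2,0->3,2->1,3->1,3=4] -> levels [6 6 5 6 6]
Step 3: flows [0->2,0=3,1->2,1=3,3=4] -> levels [5 5 7 6 6]
Step 4: flows [2->0,3->0,2->1,3->1,3=4] -> levels [7 7 5 4 6]
Step 5: flows [0->2,0->3,1->2,1->3,4->3] -> levels [5 5 7 7 5]

Answer: 5 5 7 7 5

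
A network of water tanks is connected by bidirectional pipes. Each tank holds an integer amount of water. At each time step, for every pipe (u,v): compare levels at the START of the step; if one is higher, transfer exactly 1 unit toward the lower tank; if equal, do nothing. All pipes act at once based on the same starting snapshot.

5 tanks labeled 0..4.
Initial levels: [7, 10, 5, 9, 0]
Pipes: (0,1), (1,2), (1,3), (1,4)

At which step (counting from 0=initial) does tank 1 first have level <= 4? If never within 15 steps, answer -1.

Step 1: flows [1->0,1->2,1->3,1->4] -> levels [8 6 6 10 1]
Step 2: flows [0->1,1=2,3->1,1->4] -> levels [7 7 6 9 2]
Step 3: flows [0=1,1->2,3->1,1->4] -> levels [7 6 7 8 3]
Step 4: flows [0->1,2->1,3->1,1->4] -> levels [6 8 6 7 4]
Step 5: flows [1->0,1->2,1->3,1->4] -> levels [7 4 7 8 5]
Tank 1 first reaches <=4 at step 5

Answer: 5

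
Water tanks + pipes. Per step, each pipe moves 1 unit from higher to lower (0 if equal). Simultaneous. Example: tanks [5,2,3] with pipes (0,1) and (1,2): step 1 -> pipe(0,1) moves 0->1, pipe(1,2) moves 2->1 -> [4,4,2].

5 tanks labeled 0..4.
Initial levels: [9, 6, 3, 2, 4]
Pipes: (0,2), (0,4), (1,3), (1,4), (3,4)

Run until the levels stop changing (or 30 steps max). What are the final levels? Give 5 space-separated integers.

Step 1: flows [0->2,0->4,1->3,1->4,4->3] -> levels [7 4 4 4 5]
Step 2: flows [0->2,0->4,1=3,4->1,4->3] -> levels [5 5 5 5 4]
Step 3: flows [0=2,0->4,1=3,1->4,3->4] -> levels [4 4 5 4 7]
Step 4: flows [2->0,4->0,1=3,4->1,4->3] -> levels [6 5 4 5 4]
Step 5: flows [0->2,0->4,1=3,1->4,3->4] -> levels [4 4 5 4 7]
  -> period-2 cycle: step 5 state = step 3 state; never stabilizes
  -> state at step 30: (30-3) mod 2 = 1, same as step 4 -> [6 5 4 5 4]

Answer: 6 5 4 5 4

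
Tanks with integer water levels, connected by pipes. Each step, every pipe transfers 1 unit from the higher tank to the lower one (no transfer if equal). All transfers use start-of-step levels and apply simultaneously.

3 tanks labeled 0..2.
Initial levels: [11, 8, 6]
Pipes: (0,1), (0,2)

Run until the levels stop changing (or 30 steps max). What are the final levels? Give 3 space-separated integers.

Answer: 7 9 9

Derivation:
Step 1: flows [0->1,0->2] -> levels [9 9 7]
Step 2: flows [0=1,0->2] -> levels [8 9 8]
Step 3: flows [1->0,0=2] -> levels [9 8 8]
Step 4: flows [0->1,0->2] -> levels [7 9 9]
Step 5: flows [1->0,2->0] -> levels [9 8 8]
  -> period-2 cycle: step 5 state = step 3 state; never stabilizes
  -> state at step 30: (30-3) mod 2 = 1, same as step 4 -> [7 9 9]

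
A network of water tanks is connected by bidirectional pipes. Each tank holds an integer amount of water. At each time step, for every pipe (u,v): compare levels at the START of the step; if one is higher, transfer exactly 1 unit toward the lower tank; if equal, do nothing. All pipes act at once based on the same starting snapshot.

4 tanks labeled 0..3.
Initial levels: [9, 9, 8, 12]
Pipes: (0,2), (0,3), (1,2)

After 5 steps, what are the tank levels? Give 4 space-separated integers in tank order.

Answer: 9 8 10 11

Derivation:
Step 1: flows [0->2,3->0,1->2] -> levels [9 8 10 11]
Step 2: flows [2->0,3->0,2->1] -> levels [11 9 8 10]
Step 3: flows [0->2,0->3,1->2] -> levels [9 8 10 11]
  -> period-2 cycle: step 3 state = step 1 state
  -> state at step 5: (5-1) mod 2 = 0, same as step 1 -> [9 8 10 11]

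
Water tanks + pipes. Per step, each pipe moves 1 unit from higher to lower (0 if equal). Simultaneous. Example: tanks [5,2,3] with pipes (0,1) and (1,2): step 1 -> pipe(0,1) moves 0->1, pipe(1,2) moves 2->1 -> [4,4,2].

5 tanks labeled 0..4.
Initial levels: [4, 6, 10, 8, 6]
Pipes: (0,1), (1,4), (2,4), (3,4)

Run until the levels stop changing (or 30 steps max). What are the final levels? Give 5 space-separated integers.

Step 1: flows [1->0,1=4,2->4,3->4] -> levels [5 5 9 7 8]
Step 2: flows [0=1,4->1,2->4,4->3] -> levels [5 6 8 8 7]
Step 3: flows [1->0,4->1,2->4,3->4] -> levels [6 6 7 7 8]
Step 4: flows [0=1,4->1,4->2,4->3] -> levels [6 7 8 8 5]
Step 5: flows [1->0,1->4,2->4,3->4] -> levels [7 5 7 7 8]
Step 6: flows [0->1,4->1,4->2,4->3] -> levels [6 7 8 8 5]
  -> period-2 cycle: step 6 state = step 4 state; never stabilizes
  -> state at step 30: (30-4) mod 2 = 0, same as step 4 -> [6 7 8 8 5]

Answer: 6 7 8 8 5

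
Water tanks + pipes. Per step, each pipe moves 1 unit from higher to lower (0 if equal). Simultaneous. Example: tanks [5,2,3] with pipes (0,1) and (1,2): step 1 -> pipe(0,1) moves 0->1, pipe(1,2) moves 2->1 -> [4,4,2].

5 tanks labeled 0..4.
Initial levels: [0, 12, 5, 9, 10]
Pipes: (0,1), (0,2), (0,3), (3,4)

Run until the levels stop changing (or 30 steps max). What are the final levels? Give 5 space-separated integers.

Answer: 8 7 6 7 8

Derivation:
Step 1: flows [1->0,2->0,3->0,4->3] -> levels [3 11 4 9 9]
Step 2: flows [1->0,2->0,3->0,3=4] -> levels [6 10 3 8 9]
Step 3: flows [1->0,0->2,3->0,4->3] -> levels [7 9 4 8 8]
Step 4: flows [1->0,0->2,3->0,3=4] -> levels [8 8 5 7 8]
Step 5: flows [0=1,0->2,0->3,4->3] -> levels [6 8 6 9 7]
Step 6: flows [1->0,0=2,3->0,3->4] -> levels [8 7 6 7 8]
Step 7: flows [0->1,0->2,0->3,4->3] -> levels [5 8 7 9 7]
Step 8: flows [1->0,2->0,3->0,3->4] -> levels [8 7 6 7 8]
  -> period-2 cycle: step 8 state = step 6 state; never stabilizes
  -> state at step 30: (30-6) mod 2 = 0, same as step 6 -> [8 7 6 7 8]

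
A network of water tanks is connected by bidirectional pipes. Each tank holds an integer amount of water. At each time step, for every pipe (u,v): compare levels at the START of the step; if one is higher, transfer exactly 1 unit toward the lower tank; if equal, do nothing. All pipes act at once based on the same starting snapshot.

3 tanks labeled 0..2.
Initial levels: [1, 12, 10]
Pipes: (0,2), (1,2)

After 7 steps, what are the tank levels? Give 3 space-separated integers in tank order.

Step 1: flows [2->0,1->2] -> levels [2 11 10]
Step 2: flows [2->0,1->2] -> levels [3 10 10]
Step 3: flows [2->0,1=2] -> levels [4 10 9]
Step 4: flows [2->0,1->2] -> levels [5 9 9]
Step 5: flows [2->0,1=2] -> levels [6 9 8]
Step 6: flows [2->0,1->2] -> levels [7 8 8]
Step 7: flows [2->0,1=2] -> levels [8 8 7]

Answer: 8 8 7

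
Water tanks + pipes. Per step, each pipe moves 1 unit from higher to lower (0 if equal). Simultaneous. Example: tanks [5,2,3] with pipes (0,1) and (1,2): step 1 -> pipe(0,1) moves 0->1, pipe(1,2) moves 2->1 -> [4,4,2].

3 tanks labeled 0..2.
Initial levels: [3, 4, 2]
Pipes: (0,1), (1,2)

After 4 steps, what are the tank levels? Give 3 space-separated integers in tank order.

Answer: 3 4 2

Derivation:
Step 1: flows [1->0,1->2] -> levels [4 2 3]
Step 2: flows [0->1,2->1] -> levels [3 4 2]
  -> period-2 cycle: step 2 state = step 0 state
  -> state at step 4: (4-0) mod 2 = 0, same as step 0 -> [3 4 2]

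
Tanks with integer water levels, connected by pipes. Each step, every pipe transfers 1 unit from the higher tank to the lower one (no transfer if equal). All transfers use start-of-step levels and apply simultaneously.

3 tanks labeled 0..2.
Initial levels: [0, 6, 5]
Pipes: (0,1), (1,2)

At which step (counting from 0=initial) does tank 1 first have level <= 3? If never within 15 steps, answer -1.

Answer: 4

Derivation:
Step 1: flows [1->0,1->2] -> levels [1 4 6]
Step 2: flows [1->0,2->1] -> levels [2 4 5]
Step 3: flows [1->0,2->1] -> levels [3 4 4]
Step 4: flows [1->0,1=2] -> levels [4 3 4]
Tank 1 first reaches <=3 at step 4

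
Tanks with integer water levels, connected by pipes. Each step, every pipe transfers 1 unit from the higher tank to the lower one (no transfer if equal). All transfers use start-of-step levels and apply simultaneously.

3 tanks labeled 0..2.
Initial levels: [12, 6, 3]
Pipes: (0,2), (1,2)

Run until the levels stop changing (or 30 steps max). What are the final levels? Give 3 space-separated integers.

Step 1: flows [0->2,1->2] -> levels [11 5 5]
Step 2: flows [0->2,1=2] -> levels [10 5 6]
Step 3: flows [0->2,2->1] -> levels [9 6 6]
Step 4: flows [0->2,1=2] -> levels [8 6 7]
Step 5: flows [0->2,2->1] -> levels [7 7 7]
Step 6: flows [0=2,1=2] -> levels [7 7 7]
  -> stable (no change)

Answer: 7 7 7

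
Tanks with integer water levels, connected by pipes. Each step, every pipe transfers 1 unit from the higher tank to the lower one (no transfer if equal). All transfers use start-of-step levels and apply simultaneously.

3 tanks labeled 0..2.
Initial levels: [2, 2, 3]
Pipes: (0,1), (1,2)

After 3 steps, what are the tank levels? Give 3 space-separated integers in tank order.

Step 1: flows [0=1,2->1] -> levels [2 3 2]
Step 2: flows [1->0,1->2] -> levels [3 1 3]
Step 3: flows [0->1,2->1] -> levels [2 3 2]

Answer: 2 3 2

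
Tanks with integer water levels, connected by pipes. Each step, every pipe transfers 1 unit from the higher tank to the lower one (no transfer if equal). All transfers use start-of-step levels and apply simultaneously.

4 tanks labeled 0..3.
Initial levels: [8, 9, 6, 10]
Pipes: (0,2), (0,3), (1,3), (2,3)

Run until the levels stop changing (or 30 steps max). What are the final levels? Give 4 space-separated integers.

Answer: 7 9 7 10

Derivation:
Step 1: flows [0->2,3->0,3->1,3->2] -> levels [8 10 8 7]
Step 2: flows [0=2,0->3,1->3,2->3] -> levels [7 9 7 10]
Step 3: flows [0=2,3->0,3->1,3->2] -> levels [8 10 8 7]
  -> period-2 cycle: step 3 state = step 1 state; never stabilizes
  -> state at step 30: (30-1) mod 2 = 1, same as step 2 -> [7 9 7 10]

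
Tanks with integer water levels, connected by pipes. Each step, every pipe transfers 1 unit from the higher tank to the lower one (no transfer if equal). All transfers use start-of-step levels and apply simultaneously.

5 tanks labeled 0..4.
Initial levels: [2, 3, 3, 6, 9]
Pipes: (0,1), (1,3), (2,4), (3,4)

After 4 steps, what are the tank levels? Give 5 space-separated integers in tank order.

Step 1: flows [1->0,3->1,4->2,4->3] -> levels [3 3 4 6 7]
Step 2: flows [0=1,3->1,4->2,4->3] -> levels [3 4 5 6 5]
Step 3: flows [1->0,3->1,2=4,3->4] -> levels [4 4 5 4 6]
Step 4: flows [0=1,1=3,4->2,4->3] -> levels [4 4 6 5 4]

Answer: 4 4 6 5 4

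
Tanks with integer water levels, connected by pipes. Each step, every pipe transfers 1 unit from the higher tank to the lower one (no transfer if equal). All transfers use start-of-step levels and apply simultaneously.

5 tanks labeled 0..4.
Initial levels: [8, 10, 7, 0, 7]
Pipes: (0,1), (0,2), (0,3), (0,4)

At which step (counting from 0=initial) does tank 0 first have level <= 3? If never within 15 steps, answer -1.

Answer: -1

Derivation:
Step 1: flows [1->0,0->2,0->3,0->4] -> levels [6 9 8 1 8]
Step 2: flows [1->0,2->0,0->3,4->0] -> levels [8 8 7 2 7]
Step 3: flows [0=1,0->2,0->3,0->4] -> levels [5 8 8 3 8]
Step 4: flows [1->0,2->0,0->3,4->0] -> levels [7 7 7 4 7]
Step 5: flows [0=1,0=2,0->3,0=4] -> levels [6 7 7 5 7]
Step 6: flows [1->0,2->0,0->3,4->0] -> levels [8 6 6 6 6]
Step 7: flows [0->1,0->2,0->3,0->4] -> levels [4 7 7 7 7]
Step 8: flows [1->0,2->0,3->0,4->0] -> levels [8 6 6 6 6]
  -> period-2 cycle (repeats step 6); tank 0 never drops to <=3
Tank 0 never reaches <=3 within 15 steps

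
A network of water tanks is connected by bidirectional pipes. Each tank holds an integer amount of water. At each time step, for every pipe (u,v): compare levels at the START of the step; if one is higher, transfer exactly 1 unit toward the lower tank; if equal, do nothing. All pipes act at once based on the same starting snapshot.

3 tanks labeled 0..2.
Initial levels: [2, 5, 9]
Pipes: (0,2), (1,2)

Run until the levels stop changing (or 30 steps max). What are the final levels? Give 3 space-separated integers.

Step 1: flows [2->0,2->1] -> levels [3 6 7]
Step 2: flows [2->0,2->1] -> levels [4 7 5]
Step 3: flows [2->0,1->2] -> levels [5 6 5]
Step 4: flows [0=2,1->2] -> levels [5 5 6]
Step 5: flows [2->0,2->1] -> levels [6 6 4]
Step 6: flows [0->2,1->2] -> levels [5 5 6]
  -> period-2 cycle: step 6 state = step 4 state; never stabilizes
  -> state at step 30: (30-4) mod 2 = 0, same as step 4 -> [5 5 6]

Answer: 5 5 6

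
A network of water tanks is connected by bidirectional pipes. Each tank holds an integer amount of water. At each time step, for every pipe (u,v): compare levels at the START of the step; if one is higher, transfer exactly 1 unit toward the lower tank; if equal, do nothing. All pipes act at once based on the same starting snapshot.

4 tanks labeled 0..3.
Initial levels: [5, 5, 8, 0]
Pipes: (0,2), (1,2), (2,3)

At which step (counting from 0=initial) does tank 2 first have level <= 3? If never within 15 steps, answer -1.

Step 1: flows [2->0,2->1,2->3] -> levels [6 6 5 1]
Step 2: flows [0->2,1->2,2->3] -> levels [5 5 6 2]
Step 3: flows [2->0,2->1,2->3] -> levels [6 6 3 3]
Tank 2 first reaches <=3 at step 3

Answer: 3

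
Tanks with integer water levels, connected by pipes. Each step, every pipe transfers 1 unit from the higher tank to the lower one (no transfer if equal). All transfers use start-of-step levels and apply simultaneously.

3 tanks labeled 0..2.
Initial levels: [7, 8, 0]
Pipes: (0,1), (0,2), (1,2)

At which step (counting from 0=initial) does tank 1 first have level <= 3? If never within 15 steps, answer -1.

Step 1: flows [1->0,0->2,1->2] -> levels [7 6 2]
Step 2: flows [0->1,0->2,1->2] -> levels [5 6 4]
Step 3: flows [1->0,0->2,1->2] -> levels [5 4 6]
Step 4: flows [0->1,2->0,2->1] -> levels [5 6 4]
  -> period-2 cycle (repeats step 2); tank 1 never drops to <=3
Tank 1 never reaches <=3 within 15 steps

Answer: -1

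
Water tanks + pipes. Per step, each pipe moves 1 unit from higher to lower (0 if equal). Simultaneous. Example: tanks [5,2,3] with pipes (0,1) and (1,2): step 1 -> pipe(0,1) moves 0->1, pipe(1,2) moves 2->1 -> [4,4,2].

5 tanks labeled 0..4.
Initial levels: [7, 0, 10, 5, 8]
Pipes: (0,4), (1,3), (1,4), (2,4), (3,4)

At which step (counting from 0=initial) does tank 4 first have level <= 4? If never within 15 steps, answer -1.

Step 1: flows [4->0,3->1,4->1,2->4,4->3] -> levels [8 2 9 5 6]
Step 2: flows [0->4,3->1,4->1,2->4,4->3] -> levels [7 4 8 5 6]
Step 3: flows [0->4,3->1,4->1,2->4,4->3] -> levels [6 6 7 5 6]
Step 4: flows [0=4,1->3,1=4,2->4,4->3] -> levels [6 5 6 7 6]
Step 5: flows [0=4,3->1,4->1,2=4,3->4] -> levels [6 7 6 5 6]
Step 6: flows [0=4,1->3,1->4,2=4,4->3] -> levels [6 5 6 7 6]
  -> period-2 cycle (repeats step 4); tank 4 never drops to <=4
Tank 4 never reaches <=4 within 15 steps

Answer: -1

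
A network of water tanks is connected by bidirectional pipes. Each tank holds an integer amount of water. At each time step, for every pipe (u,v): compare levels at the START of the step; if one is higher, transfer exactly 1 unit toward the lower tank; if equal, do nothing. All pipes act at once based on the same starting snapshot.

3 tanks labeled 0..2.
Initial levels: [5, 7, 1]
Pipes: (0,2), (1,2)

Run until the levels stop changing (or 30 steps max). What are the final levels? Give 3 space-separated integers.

Answer: 4 4 5

Derivation:
Step 1: flows [0->2,1->2] -> levels [4 6 3]
Step 2: flows [0->2,1->2] -> levels [3 5 5]
Step 3: flows [2->0,1=2] -> levels [4 5 4]
Step 4: flows [0=2,1->2] -> levels [4 4 5]
Step 5: flows [2->0,2->1] -> levels [5 5 3]
Step 6: flows [0->2,1->2] -> levels [4 4 5]
  -> period-2 cycle: step 6 state = step 4 state; never stabilizes
  -> state at step 30: (30-4) mod 2 = 0, same as step 4 -> [4 4 5]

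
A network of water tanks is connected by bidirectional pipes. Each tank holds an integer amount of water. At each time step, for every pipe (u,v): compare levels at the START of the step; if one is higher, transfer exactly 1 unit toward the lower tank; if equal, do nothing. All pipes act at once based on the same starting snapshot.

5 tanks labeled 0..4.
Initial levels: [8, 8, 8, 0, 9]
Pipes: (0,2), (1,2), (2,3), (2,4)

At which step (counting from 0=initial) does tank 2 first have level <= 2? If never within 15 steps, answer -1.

Answer: -1

Derivation:
Step 1: flows [0=2,1=2,2->3,4->2] -> levels [8 8 8 1 8]
Step 2: flows [0=2,1=2,2->3,2=4] -> levels [8 8 7 2 8]
Step 3: flows [0->2,1->2,2->3,4->2] -> levels [7 7 9 3 7]
Step 4: flows [2->0,2->1,2->3,2->4] -> levels [8 8 5 4 8]
Step 5: flows [0->2,1->2,2->3,4->2] -> levels [7 7 7 5 7]
Step 6: flows [0=2,1=2,2->3,2=4] -> levels [7 7 6 6 7]
Step 7: flows [0->2,1->2,2=3,4->2] -> levels [6 6 9 6 6]
Step 8: flows [2->0,2->1,2->3,2->4] -> levels [7 7 5 7 7]
Step 9: flows [0->2,1->2,3->2,4->2] -> levels [6 6 9 6 6]
  -> period-2 cycle (repeats step 7); tank 2 never drops to <=2
Tank 2 never reaches <=2 within 15 steps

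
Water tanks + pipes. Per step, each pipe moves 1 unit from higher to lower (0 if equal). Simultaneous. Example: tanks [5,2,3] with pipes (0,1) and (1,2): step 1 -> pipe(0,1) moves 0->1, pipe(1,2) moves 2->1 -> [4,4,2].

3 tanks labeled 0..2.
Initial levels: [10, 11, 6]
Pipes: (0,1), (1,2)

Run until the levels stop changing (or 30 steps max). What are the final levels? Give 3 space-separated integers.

Answer: 9 9 9

Derivation:
Step 1: flows [1->0,1->2] -> levels [11 9 7]
Step 2: flows [0->1,1->2] -> levels [10 9 8]
Step 3: flows [0->1,1->2] -> levels [9 9 9]
Step 4: flows [0=1,1=2] -> levels [9 9 9]
  -> stable (no change)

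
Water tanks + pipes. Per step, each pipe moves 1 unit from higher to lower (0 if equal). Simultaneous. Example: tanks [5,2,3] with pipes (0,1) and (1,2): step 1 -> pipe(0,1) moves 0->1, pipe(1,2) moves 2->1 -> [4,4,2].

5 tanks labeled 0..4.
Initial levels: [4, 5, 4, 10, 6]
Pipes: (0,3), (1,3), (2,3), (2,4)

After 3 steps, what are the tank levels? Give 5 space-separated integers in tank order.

Step 1: flows [3->0,3->1,3->2,4->2] -> levels [5 6 6 7 5]
Step 2: flows [3->0,3->1,3->2,2->4] -> levels [6 7 6 4 6]
Step 3: flows [0->3,1->3,2->3,2=4] -> levels [5 6 5 7 6]

Answer: 5 6 5 7 6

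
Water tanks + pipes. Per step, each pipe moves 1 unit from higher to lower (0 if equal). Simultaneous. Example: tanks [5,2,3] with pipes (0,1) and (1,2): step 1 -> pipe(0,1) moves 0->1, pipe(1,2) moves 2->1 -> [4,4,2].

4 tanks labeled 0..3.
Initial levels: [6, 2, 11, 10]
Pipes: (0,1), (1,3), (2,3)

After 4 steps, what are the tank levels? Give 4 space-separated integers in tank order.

Answer: 6 6 9 8

Derivation:
Step 1: flows [0->1,3->1,2->3] -> levels [5 4 10 10]
Step 2: flows [0->1,3->1,2=3] -> levels [4 6 10 9]
Step 3: flows [1->0,3->1,2->3] -> levels [5 6 9 9]
Step 4: flows [1->0,3->1,2=3] -> levels [6 6 9 8]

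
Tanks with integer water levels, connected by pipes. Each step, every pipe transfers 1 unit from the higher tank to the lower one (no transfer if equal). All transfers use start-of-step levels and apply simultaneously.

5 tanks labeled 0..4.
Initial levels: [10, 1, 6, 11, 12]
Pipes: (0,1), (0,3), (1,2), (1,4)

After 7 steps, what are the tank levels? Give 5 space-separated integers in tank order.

Step 1: flows [0->1,3->0,2->1,4->1] -> levels [10 4 5 10 11]
Step 2: flows [0->1,0=3,2->1,4->1] -> levels [9 7 4 10 10]
Step 3: flows [0->1,3->0,1->2,4->1] -> levels [9 8 5 9 9]
Step 4: flows [0->1,0=3,1->2,4->1] -> levels [8 9 6 9 8]
Step 5: flows [1->0,3->0,1->2,1->4] -> levels [10 6 7 8 9]
Step 6: flows [0->1,0->3,2->1,4->1] -> levels [8 9 6 9 8]
  -> period-2 cycle: step 6 state = step 4 state
  -> state at step 7: (7-4) mod 2 = 1, same as step 5 -> [10 6 7 8 9]

Answer: 10 6 7 8 9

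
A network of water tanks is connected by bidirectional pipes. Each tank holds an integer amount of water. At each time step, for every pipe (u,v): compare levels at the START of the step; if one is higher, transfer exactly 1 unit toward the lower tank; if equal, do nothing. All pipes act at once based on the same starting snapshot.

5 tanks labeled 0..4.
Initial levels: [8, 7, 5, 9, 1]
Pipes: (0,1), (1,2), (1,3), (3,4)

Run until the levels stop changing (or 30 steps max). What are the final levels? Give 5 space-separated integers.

Step 1: flows [0->1,1->2,3->1,3->4] -> levels [7 8 6 7 2]
Step 2: flows [1->0,1->2,1->3,3->4] -> levels [8 5 7 7 3]
Step 3: flows [0->1,2->1,3->1,3->4] -> levels [7 8 6 5 4]
Step 4: flows [1->0,1->2,1->3,3->4] -> levels [8 5 7 5 5]
Step 5: flows [0->1,2->1,1=3,3=4] -> levels [7 7 6 5 5]
Step 6: flows [0=1,1->2,1->3,3=4] -> levels [7 5 7 6 5]
Step 7: flows [0->1,2->1,3->1,3->4] -> levels [6 8 6 4 6]
Step 8: flows [1->0,1->2,1->3,4->3] -> levels [7 5 7 6 5]
  -> period-2 cycle: step 8 state = step 6 state; never stabilizes
  -> state at step 30: (30-6) mod 2 = 0, same as step 6 -> [7 5 7 6 5]

Answer: 7 5 7 6 5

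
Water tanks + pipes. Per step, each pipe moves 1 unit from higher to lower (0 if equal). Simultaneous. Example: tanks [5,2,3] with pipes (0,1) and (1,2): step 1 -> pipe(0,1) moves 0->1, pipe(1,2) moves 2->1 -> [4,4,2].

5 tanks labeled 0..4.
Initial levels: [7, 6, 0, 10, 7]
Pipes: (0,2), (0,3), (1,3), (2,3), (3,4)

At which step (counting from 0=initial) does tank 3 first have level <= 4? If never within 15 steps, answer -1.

Step 1: flows [0->2,3->0,3->1,3->2,3->4] -> levels [7 7 2 6 8]
Step 2: flows [0->2,0->3,1->3,3->2,4->3] -> levels [5 6 4 8 7]
Step 3: flows [0->2,3->0,3->1,3->2,3->4] -> levels [5 7 6 4 8]
Tank 3 first reaches <=4 at step 3

Answer: 3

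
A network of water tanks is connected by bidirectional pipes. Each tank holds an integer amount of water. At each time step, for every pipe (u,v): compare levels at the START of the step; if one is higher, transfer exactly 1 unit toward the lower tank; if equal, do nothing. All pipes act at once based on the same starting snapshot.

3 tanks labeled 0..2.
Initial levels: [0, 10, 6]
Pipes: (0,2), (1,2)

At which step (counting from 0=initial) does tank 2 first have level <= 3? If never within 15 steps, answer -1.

Step 1: flows [2->0,1->2] -> levels [1 9 6]
Step 2: flows [2->0,1->2] -> levels [2 8 6]
Step 3: flows [2->0,1->2] -> levels [3 7 6]
Step 4: flows [2->0,1->2] -> levels [4 6 6]
Step 5: flows [2->0,1=2] -> levels [5 6 5]
Step 6: flows [0=2,1->2] -> levels [5 5 6]
Step 7: flows [2->0,2->1] -> levels [6 6 4]
Step 8: flows [0->2,1->2] -> levels [5 5 6]
  -> period-2 cycle (repeats step 6); tank 2 never drops to <=3
Tank 2 never reaches <=3 within 15 steps

Answer: -1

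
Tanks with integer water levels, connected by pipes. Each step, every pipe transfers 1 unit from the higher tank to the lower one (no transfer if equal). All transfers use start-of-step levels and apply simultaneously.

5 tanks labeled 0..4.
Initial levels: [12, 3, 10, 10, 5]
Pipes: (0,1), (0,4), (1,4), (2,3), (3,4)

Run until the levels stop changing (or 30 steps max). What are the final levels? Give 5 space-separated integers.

Step 1: flows [0->1,0->4,4->1,2=3,3->4] -> levels [10 5 10 9 6]
Step 2: flows [0->1,0->4,4->1,2->3,3->4] -> levels [8 7 9 9 7]
Step 3: flows [0->1,0->4,1=4,2=3,3->4] -> levels [6 8 9 8 9]
Step 4: flows [1->0,4->0,4->1,2->3,4->3] -> levels [8 8 8 10 6]
Step 5: flows [0=1,0->4,1->4,3->2,3->4] -> levels [7 7 9 8 9]
Step 6: flows [0=1,4->0,4->1,2->3,4->3] -> levels [8 8 8 10 6]
  -> period-2 cycle: step 6 state = step 4 state; never stabilizes
  -> state at step 30: (30-4) mod 2 = 0, same as step 4 -> [8 8 8 10 6]

Answer: 8 8 8 10 6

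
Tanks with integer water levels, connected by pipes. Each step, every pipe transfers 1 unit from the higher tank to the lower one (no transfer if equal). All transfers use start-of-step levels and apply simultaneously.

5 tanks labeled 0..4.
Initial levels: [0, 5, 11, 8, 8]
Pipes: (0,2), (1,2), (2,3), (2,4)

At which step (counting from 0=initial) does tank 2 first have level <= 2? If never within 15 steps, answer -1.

Step 1: flows [2->0,2->1,2->3,2->4] -> levels [1 6 7 9 9]
Step 2: flows [2->0,2->1,3->2,4->2] -> levels [2 7 7 8 8]
Step 3: flows [2->0,1=2,3->2,4->2] -> levels [3 7 8 7 7]
Step 4: flows [2->0,2->1,2->3,2->4] -> levels [4 8 4 8 8]
Step 5: flows [0=2,1->2,3->2,4->2] -> levels [4 7 7 7 7]
Step 6: flows [2->0,1=2,2=3,2=4] -> levels [5 7 6 7 7]
Step 7: flows [2->0,1->2,3->2,4->2] -> levels [6 6 8 6 6]
Step 8: flows [2->0,2->1,2->3,2->4] -> levels [7 7 4 7 7]
Step 9: flows [0->2,1->2,3->2,4->2] -> levels [6 6 8 6 6]
  -> period-2 cycle (repeats step 7); tank 2 never drops to <=2
Tank 2 never reaches <=2 within 15 steps

Answer: -1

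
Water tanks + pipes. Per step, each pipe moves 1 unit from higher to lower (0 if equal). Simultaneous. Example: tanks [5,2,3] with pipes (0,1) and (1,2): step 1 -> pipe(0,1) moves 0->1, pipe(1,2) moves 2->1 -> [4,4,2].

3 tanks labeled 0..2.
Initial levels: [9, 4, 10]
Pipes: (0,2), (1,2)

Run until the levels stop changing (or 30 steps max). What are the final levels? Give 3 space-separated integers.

Answer: 8 8 7

Derivation:
Step 1: flows [2->0,2->1] -> levels [10 5 8]
Step 2: flows [0->2,2->1] -> levels [9 6 8]
Step 3: flows [0->2,2->1] -> levels [8 7 8]
Step 4: flows [0=2,2->1] -> levels [8 8 7]
Step 5: flows [0->2,1->2] -> levels [7 7 9]
Step 6: flows [2->0,2->1] -> levels [8 8 7]
  -> period-2 cycle: step 6 state = step 4 state; never stabilizes
  -> state at step 30: (30-4) mod 2 = 0, same as step 4 -> [8 8 7]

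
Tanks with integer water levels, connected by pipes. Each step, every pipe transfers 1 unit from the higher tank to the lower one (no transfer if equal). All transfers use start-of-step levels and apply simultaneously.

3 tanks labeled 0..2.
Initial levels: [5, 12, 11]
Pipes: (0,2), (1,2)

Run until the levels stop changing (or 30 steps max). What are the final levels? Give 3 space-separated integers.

Step 1: flows [2->0,1->2] -> levels [6 11 11]
Step 2: flows [2->0,1=2] -> levels [7 11 10]
Step 3: flows [2->0,1->2] -> levels [8 10 10]
Step 4: flows [2->0,1=2] -> levels [9 10 9]
Step 5: flows [0=2,1->2] -> levels [9 9 10]
Step 6: flows [2->0,2->1] -> levels [10 10 8]
Step 7: flows [0->2,1->2] -> levels [9 9 10]
  -> period-2 cycle: step 7 state = step 5 state; never stabilizes
  -> state at step 30: (30-5) mod 2 = 1, same as step 6 -> [10 10 8]

Answer: 10 10 8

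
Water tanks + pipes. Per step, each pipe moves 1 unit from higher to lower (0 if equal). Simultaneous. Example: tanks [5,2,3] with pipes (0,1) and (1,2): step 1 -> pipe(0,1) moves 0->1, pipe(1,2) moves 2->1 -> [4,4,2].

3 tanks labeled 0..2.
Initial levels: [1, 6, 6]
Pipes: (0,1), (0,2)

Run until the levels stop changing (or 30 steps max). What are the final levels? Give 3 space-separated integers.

Answer: 5 4 4

Derivation:
Step 1: flows [1->0,2->0] -> levels [3 5 5]
Step 2: flows [1->0,2->0] -> levels [5 4 4]
Step 3: flows [0->1,0->2] -> levels [3 5 5]
  -> period-2 cycle: step 3 state = step 1 state; never stabilizes
  -> state at step 30: (30-1) mod 2 = 1, same as step 2 -> [5 4 4]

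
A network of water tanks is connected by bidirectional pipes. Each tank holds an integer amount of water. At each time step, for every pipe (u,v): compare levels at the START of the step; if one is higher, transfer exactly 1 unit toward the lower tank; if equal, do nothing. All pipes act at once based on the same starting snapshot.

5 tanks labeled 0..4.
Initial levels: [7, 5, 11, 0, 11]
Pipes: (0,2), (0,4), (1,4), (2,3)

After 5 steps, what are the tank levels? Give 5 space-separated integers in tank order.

Step 1: flows [2->0,4->0,4->1,2->3] -> levels [9 6 9 1 9]
Step 2: flows [0=2,0=4,4->1,2->3] -> levels [9 7 8 2 8]
Step 3: flows [0->2,0->4,4->1,2->3] -> levels [7 8 8 3 8]
Step 4: flows [2->0,4->0,1=4,2->3] -> levels [9 8 6 4 7]
Step 5: flows [0->2,0->4,1->4,2->3] -> levels [7 7 6 5 9]

Answer: 7 7 6 5 9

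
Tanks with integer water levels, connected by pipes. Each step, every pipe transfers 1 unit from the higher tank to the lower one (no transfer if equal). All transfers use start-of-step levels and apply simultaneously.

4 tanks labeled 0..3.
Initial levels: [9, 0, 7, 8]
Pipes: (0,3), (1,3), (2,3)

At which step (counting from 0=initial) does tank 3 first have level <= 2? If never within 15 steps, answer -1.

Answer: -1

Derivation:
Step 1: flows [0->3,3->1,3->2] -> levels [8 1 8 7]
Step 2: flows [0->3,3->1,2->3] -> levels [7 2 7 8]
Step 3: flows [3->0,3->1,3->2] -> levels [8 3 8 5]
Step 4: flows [0->3,3->1,2->3] -> levels [7 4 7 6]
Step 5: flows [0->3,3->1,2->3] -> levels [6 5 6 7]
Step 6: flows [3->0,3->1,3->2] -> levels [7 6 7 4]
Step 7: flows [0->3,1->3,2->3] -> levels [6 5 6 7]
  -> period-2 cycle (repeats step 5); tank 3 never drops to <=2
Tank 3 never reaches <=2 within 15 steps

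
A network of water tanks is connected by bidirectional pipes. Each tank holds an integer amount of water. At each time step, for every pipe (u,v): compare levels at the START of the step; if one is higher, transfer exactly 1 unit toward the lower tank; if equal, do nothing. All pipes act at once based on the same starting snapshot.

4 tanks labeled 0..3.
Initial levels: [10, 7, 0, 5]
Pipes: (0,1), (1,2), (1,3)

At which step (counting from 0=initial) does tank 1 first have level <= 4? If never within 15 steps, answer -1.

Step 1: flows [0->1,1->2,1->3] -> levels [9 6 1 6]
Step 2: flows [0->1,1->2,1=3] -> levels [8 6 2 6]
Step 3: flows [0->1,1->2,1=3] -> levels [7 6 3 6]
Step 4: flows [0->1,1->2,1=3] -> levels [6 6 4 6]
Step 5: flows [0=1,1->2,1=3] -> levels [6 5 5 6]
Step 6: flows [0->1,1=2,3->1] -> levels [5 7 5 5]
Step 7: flows [1->0,1->2,1->3] -> levels [6 4 6 6]
Tank 1 first reaches <=4 at step 7

Answer: 7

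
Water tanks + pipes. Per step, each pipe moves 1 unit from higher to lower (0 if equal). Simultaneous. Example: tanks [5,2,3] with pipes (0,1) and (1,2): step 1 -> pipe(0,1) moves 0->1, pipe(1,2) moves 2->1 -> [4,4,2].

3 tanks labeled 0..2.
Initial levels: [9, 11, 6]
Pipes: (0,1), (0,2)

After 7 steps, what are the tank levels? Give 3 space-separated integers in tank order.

Step 1: flows [1->0,0->2] -> levels [9 10 7]
Step 2: flows [1->0,0->2] -> levels [9 9 8]
Step 3: flows [0=1,0->2] -> levels [8 9 9]
Step 4: flows [1->0,2->0] -> levels [10 8 8]
Step 5: flows [0->1,0->2] -> levels [8 9 9]
  -> period-2 cycle: step 5 state = step 3 state
  -> state at step 7: (7-3) mod 2 = 0, same as step 3 -> [8 9 9]

Answer: 8 9 9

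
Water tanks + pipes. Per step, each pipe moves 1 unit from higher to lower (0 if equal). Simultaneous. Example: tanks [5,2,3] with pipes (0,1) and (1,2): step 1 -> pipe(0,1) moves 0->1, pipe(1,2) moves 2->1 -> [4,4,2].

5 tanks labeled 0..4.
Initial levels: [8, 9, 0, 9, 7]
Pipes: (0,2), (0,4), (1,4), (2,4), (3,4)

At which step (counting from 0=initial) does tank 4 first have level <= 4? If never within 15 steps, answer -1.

Answer: -1

Derivation:
Step 1: flows [0->2,0->4,1->4,4->2,3->4] -> levels [6 8 2 8 9]
Step 2: flows [0->2,4->0,4->1,4->2,4->3] -> levels [6 9 4 9 5]
Step 3: flows [0->2,0->4,1->4,4->2,3->4] -> levels [4 8 6 8 7]
Step 4: flows [2->0,4->0,1->4,4->2,3->4] -> levels [6 7 6 7 7]
Step 5: flows [0=2,4->0,1=4,4->2,3=4] -> levels [7 7 7 7 5]
Step 6: flows [0=2,0->4,1->4,2->4,3->4] -> levels [6 6 6 6 9]
Step 7: flows [0=2,4->0,4->1,4->2,4->3] -> levels [7 7 7 7 5]
  -> period-2 cycle (repeats step 5); tank 4 never drops to <=4
Tank 4 never reaches <=4 within 15 steps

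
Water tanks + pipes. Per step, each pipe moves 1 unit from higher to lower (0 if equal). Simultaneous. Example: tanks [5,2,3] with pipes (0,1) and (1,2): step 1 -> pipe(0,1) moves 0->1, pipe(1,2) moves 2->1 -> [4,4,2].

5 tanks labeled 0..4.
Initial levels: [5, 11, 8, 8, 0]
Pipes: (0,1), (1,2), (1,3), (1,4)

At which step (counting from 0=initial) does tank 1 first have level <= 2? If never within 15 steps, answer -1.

Answer: -1

Derivation:
Step 1: flows [1->0,1->2,1->3,1->4] -> levels [6 7 9 9 1]
Step 2: flows [1->0,2->1,3->1,1->4] -> levels [7 7 8 8 2]
Step 3: flows [0=1,2->1,3->1,1->4] -> levels [7 8 7 7 3]
Step 4: flows [1->0,1->2,1->3,1->4] -> levels [8 4 8 8 4]
Step 5: flows [0->1,2->1,3->1,1=4] -> levels [7 7 7 7 4]
Step 6: flows [0=1,1=2,1=3,1->4] -> levels [7 6 7 7 5]
Step 7: flows [0->1,2->1,3->1,1->4] -> levels [6 8 6 6 6]
Step 8: flows [1->0,1->2,1->3,1->4] -> levels [7 4 7 7 7]
Step 9: flows [0->1,2->1,3->1,4->1] -> levels [6 8 6 6 6]
  -> period-2 cycle (repeats step 7); tank 1 never drops to <=2
Tank 1 never reaches <=2 within 15 steps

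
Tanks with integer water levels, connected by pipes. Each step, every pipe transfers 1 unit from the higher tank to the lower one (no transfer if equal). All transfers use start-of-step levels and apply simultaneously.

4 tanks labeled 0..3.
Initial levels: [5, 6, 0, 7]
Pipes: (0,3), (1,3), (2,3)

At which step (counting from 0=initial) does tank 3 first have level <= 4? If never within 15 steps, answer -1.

Step 1: flows [3->0,3->1,3->2] -> levels [6 7 1 4]
Tank 3 first reaches <=4 at step 1

Answer: 1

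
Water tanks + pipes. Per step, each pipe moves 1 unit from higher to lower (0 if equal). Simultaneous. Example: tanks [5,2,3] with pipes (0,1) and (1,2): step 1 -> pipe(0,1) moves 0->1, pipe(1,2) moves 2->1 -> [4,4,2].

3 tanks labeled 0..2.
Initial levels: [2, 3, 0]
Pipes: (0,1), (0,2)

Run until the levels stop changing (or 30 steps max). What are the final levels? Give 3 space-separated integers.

Step 1: flows [1->0,0->2] -> levels [2 2 1]
Step 2: flows [0=1,0->2] -> levels [1 2 2]
Step 3: flows [1->0,2->0] -> levels [3 1 1]
Step 4: flows [0->1,0->2] -> levels [1 2 2]
  -> period-2 cycle: step 4 state = step 2 state; never stabilizes
  -> state at step 30: (30-2) mod 2 = 0, same as step 2 -> [1 2 2]

Answer: 1 2 2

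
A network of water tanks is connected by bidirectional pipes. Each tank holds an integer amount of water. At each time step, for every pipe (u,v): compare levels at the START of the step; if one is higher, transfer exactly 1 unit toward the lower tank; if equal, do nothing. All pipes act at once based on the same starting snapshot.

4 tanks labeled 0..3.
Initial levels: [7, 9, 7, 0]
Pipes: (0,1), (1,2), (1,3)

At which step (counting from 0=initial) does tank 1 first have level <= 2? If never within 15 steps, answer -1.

Step 1: flows [1->0,1->2,1->3] -> levels [8 6 8 1]
Step 2: flows [0->1,2->1,1->3] -> levels [7 7 7 2]
Step 3: flows [0=1,1=2,1->3] -> levels [7 6 7 3]
Step 4: flows [0->1,2->1,1->3] -> levels [6 7 6 4]
Step 5: flows [1->0,1->2,1->3] -> levels [7 4 7 5]
Step 6: flows [0->1,2->1,3->1] -> levels [6 7 6 4]
  -> period-2 cycle (repeats step 4); tank 1 never drops to <=2
Tank 1 never reaches <=2 within 15 steps

Answer: -1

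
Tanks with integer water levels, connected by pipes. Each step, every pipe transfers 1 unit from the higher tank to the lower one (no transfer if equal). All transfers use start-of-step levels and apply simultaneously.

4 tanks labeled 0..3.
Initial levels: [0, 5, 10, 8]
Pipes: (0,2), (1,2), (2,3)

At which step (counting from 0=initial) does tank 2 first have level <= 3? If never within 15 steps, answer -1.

Step 1: flows [2->0,2->1,2->3] -> levels [1 6 7 9]
Step 2: flows [2->0,2->1,3->2] -> levels [2 7 6 8]
Step 3: flows [2->0,1->2,3->2] -> levels [3 6 7 7]
Step 4: flows [2->0,2->1,2=3] -> levels [4 7 5 7]
Step 5: flows [2->0,1->2,3->2] -> levels [5 6 6 6]
Step 6: flows [2->0,1=2,2=3] -> levels [6 6 5 6]
Step 7: flows [0->2,1->2,3->2] -> levels [5 5 8 5]
Step 8: flows [2->0,2->1,2->3] -> levels [6 6 5 6]
  -> period-2 cycle (repeats step 6); tank 2 never drops to <=3
Tank 2 never reaches <=3 within 15 steps

Answer: -1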